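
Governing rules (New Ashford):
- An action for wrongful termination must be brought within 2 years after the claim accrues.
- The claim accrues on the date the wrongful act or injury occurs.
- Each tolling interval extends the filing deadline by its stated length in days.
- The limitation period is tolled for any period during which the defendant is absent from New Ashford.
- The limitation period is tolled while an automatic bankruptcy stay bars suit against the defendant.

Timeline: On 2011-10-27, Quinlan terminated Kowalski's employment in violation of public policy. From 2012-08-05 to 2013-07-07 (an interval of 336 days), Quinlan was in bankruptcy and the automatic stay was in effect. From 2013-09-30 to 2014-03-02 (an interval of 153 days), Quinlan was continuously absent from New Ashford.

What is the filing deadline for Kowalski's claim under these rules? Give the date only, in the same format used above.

2015-02-28

The claim accrued on 2011-10-27, the date of the act.
Adding the 2 years base period to 2011-10-27 gives a deadline of 2013-10-27, before any tolling.
The period was tolled for 336 days by the automatic bankruptcy stay (2012-08-05 to 2013-07-07), pushing the deadline to 2014-09-28.
The period was tolled for 153 days by the defendant's absence from the jurisdiction (2013-09-30 to 2014-03-02), pushing the deadline to 2015-02-28.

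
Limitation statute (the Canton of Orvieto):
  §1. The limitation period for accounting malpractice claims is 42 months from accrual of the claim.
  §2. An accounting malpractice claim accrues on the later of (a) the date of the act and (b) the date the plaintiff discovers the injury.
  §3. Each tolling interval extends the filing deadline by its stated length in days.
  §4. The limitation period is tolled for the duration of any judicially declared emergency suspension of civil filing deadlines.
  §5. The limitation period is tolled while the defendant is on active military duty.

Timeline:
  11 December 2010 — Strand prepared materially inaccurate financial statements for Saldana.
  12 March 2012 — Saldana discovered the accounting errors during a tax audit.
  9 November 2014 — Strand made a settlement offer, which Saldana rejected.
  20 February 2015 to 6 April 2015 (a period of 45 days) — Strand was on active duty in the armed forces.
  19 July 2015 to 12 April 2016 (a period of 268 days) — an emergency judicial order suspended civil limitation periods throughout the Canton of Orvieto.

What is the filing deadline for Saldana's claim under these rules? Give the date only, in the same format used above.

Taking the later of the act (11 December 2010) and discovery (12 March 2012), the claim accrued on 12 March 2012.
42 months from 12 March 2012 is 12 September 2015.
The defendant's active military service from 20 February 2015 to 6 April 2015 tolled the period for 45 days, extending the deadline to 27 October 2015.
The period was tolled for 268 days by the emergency suspension of filing deadlines (19 July 2015 to 12 April 2016), pushing the deadline to 21 July 2016.
Nothing else in the chronology tolls or restarts the period.

21 July 2016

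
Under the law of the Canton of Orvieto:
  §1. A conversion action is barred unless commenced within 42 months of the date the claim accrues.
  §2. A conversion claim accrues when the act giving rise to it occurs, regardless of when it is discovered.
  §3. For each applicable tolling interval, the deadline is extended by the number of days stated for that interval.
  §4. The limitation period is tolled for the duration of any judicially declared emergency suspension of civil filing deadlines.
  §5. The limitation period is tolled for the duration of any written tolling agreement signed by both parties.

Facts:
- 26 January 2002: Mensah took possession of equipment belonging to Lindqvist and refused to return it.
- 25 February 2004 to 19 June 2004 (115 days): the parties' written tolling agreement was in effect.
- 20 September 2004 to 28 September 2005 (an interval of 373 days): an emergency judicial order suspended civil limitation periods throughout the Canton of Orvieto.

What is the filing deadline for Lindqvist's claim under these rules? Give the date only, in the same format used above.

The claim accrued on 26 January 2002, the date of the act.
Adding the 42 months base period to 26 January 2002 gives a deadline of 26 July 2005, before any tolling.
Because the written tolling agreement ran from 25 February 2004 to 19 June 2004, the deadline is extended by 115 days to 18 November 2005.
Because the emergency suspension of filing deadlines ran from 20 September 2004 to 28 September 2005, the deadline is extended by 373 days to 26 November 2006.

26 November 2006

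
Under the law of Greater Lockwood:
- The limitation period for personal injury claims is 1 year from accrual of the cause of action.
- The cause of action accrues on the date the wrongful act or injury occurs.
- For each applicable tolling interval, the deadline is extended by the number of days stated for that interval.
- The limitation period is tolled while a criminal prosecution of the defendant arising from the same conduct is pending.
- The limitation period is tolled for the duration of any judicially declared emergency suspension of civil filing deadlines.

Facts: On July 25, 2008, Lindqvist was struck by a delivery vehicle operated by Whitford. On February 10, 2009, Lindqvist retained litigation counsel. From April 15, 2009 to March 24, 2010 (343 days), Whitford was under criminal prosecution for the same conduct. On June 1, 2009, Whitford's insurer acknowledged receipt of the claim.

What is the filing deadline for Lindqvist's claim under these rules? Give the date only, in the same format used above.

July 3, 2010

The claim accrued on July 25, 2008, when the wrongful act occurred.
The untolled deadline — 1 year after July 25, 2008 — is July 25, 2009.
The pending criminal prosecution from April 15, 2009 to March 24, 2010 tolled the period for 343 days, extending the deadline to July 3, 2010.
Nothing else in the chronology tolls or restarts the period.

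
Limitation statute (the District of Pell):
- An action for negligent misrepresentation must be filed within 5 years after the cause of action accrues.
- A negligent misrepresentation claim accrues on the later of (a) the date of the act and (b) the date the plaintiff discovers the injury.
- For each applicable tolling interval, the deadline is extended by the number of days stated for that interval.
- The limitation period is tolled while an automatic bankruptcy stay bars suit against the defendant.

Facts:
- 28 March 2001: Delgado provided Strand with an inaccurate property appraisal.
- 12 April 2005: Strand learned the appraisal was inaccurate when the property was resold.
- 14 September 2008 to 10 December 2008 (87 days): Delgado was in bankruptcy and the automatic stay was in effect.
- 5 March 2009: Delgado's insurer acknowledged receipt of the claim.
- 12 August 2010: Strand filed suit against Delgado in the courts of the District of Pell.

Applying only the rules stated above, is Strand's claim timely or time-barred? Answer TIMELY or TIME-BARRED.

TIME-BARRED

Because discovery on 12 April 2005 post-dates the 28 March 2001 act, accrual under the later-of rule falls on 12 April 2005.
5 years from 12 April 2005 is 12 April 2010.
The period was tolled for 87 days by the automatic bankruptcy stay (14 September 2008 to 10 December 2008), pushing the deadline to 8 July 2010.
The other events in the timeline have no effect on the limitation period under the stated rules.
Filing on 12 August 2010 missed the 8 July 2010 deadline — the action is time-barred.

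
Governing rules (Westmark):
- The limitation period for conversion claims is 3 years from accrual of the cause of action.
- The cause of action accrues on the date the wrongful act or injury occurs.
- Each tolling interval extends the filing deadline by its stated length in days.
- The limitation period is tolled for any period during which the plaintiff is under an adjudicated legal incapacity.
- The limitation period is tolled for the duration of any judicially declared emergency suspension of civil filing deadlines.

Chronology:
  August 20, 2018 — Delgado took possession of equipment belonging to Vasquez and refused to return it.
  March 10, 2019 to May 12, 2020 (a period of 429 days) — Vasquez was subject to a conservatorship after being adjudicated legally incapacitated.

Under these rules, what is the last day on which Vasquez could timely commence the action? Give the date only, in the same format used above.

October 23, 2022

The cause of action accrued on August 20, 2018, the date of the act.
Adding the 3 years base period to August 20, 2018 gives a deadline of August 20, 2021, before any tolling.
Because the plaintiff's legal incapacity ran from March 10, 2019 to May 12, 2020, the deadline is extended by 429 days to October 23, 2022.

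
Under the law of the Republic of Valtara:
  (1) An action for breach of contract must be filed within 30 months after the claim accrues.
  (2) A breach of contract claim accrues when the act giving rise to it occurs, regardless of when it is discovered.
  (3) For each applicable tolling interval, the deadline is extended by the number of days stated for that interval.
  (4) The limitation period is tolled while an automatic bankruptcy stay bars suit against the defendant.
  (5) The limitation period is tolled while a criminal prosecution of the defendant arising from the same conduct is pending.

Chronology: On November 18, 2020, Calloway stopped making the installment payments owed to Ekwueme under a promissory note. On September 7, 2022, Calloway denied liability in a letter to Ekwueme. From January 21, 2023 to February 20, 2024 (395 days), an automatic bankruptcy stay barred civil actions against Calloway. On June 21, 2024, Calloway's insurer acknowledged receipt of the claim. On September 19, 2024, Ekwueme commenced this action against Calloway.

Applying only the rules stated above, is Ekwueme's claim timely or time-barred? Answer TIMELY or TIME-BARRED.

TIME-BARRED

The limitation period began to run on November 18, 2020.
The untolled deadline — 30 months after November 18, 2020 — is May 18, 2023.
Because the automatic bankruptcy stay ran from January 21, 2023 to February 20, 2024, the deadline is extended by 395 days to June 16, 2024.
The other events in the timeline have no effect on the limitation period under the stated rules.
Ekwueme filed on September 19, 2024, after the June 16, 2024 deadline, so the action is time-barred.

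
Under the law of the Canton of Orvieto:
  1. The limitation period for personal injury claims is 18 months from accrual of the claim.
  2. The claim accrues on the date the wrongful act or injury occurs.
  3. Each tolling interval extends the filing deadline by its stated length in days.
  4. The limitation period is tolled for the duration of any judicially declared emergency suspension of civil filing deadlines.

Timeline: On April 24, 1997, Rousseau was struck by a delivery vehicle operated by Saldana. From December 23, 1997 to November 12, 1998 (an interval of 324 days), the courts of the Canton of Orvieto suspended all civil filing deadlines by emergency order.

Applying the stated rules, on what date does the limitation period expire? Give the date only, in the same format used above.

The limitation period began to run on April 24, 1997.
18 months from April 24, 1997 is October 24, 1998.
The emergency suspension of filing deadlines from December 23, 1997 to November 12, 1998 tolled the period for 324 days, extending the deadline to September 13, 1999.

September 13, 1999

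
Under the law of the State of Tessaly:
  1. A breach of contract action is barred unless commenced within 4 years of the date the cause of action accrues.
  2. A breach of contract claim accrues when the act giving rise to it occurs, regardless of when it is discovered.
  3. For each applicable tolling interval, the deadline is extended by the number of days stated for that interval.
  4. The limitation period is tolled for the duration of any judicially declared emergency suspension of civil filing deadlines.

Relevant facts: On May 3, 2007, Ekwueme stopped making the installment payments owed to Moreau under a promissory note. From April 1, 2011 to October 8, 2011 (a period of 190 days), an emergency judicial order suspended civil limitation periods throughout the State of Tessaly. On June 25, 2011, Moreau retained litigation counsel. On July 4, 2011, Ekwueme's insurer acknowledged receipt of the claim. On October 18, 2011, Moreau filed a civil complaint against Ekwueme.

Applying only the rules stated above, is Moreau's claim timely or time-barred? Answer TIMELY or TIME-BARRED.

The claim accrued on May 3, 2007, when the wrongful act occurred.
Adding the 4 years base period to May 3, 2007 gives a deadline of May 3, 2011, before any tolling.
The period was tolled for 190 days by the emergency suspension of filing deadlines (April 1, 2011 to October 8, 2011), pushing the deadline to November 9, 2011.
Nothing else in the chronology tolls or restarts the period.
The October 18, 2011 filing precedes the November 9, 2011 deadline; the claim is timely.

TIMELY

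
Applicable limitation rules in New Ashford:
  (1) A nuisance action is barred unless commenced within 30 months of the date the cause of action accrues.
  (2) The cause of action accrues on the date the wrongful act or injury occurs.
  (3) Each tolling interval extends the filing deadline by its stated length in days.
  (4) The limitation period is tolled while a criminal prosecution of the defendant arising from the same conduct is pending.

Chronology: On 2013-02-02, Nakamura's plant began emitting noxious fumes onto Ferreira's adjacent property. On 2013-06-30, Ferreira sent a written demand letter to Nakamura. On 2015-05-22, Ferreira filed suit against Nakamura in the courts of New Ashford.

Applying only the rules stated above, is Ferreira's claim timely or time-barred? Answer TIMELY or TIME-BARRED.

The limitation period began to run on 2013-02-02.
30 months from 2013-02-02 is 2015-08-02.
Nothing else in the chronology tolls or restarts the period.
The 2015-05-22 filing precedes the 2015-08-02 deadline; the claim is timely.

TIMELY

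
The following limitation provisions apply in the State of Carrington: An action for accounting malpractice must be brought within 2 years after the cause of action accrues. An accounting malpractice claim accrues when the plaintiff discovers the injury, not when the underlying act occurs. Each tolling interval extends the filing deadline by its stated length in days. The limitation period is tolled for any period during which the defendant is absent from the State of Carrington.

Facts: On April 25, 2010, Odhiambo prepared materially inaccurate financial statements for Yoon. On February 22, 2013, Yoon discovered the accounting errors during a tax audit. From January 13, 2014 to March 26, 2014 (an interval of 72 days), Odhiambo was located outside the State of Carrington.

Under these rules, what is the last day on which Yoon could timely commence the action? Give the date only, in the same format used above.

Under the discovery rule, the claim accrued on February 22, 2013, when Yoon discovered the injury — not on the April 25, 2010 date of the underlying act.
Adding the 2 years base period to February 22, 2013 gives a deadline of February 22, 2015, before any tolling.
Because the defendant's absence from the jurisdiction ran from January 13, 2014 to March 26, 2014, the deadline is extended by 72 days to May 5, 2015.

May 5, 2015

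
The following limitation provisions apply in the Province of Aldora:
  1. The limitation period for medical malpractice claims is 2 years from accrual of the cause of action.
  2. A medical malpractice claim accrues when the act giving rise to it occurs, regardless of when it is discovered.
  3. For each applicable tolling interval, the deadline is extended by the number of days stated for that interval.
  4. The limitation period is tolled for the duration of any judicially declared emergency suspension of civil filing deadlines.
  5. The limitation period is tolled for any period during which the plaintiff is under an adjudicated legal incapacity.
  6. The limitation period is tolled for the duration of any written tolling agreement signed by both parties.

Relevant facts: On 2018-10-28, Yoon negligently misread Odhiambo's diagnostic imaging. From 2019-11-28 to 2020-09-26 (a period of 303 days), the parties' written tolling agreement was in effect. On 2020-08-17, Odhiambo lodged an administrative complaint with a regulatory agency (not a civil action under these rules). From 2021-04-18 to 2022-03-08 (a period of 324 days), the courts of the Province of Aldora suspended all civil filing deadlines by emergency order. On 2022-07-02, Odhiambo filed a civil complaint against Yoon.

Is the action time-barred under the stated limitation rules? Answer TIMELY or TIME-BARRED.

The claim accrued on 2018-10-28, when the wrongful act occurred.
2 years from 2018-10-28 is 2020-10-28.
The written tolling agreement from 2019-11-28 to 2020-09-26 tolled the period for 303 days, extending the deadline to 2021-08-27.
Because the emergency suspension of filing deadlines ran from 2021-04-18 to 2022-03-08, the deadline is extended by 324 days to 2022-07-17.
None of the other events listed affects the running of the period under the stated rules.
Odhiambo filed on 2022-07-02, before the 2022-07-17 deadline, so the action is timely.

TIMELY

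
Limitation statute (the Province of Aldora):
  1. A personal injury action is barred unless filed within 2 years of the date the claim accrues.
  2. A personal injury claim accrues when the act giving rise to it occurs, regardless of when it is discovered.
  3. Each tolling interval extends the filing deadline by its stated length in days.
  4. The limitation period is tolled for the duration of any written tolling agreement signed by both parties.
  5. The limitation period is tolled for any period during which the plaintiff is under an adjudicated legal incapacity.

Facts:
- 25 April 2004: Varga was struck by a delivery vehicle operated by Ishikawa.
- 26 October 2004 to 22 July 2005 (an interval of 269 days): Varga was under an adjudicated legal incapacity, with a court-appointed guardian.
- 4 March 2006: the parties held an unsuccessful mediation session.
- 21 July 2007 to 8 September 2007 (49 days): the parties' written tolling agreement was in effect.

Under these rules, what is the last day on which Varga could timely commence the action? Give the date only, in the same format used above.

The claim accrued on 25 April 2004, when the wrongful act occurred.
2 years from 25 April 2004 is 25 April 2006.
The plaintiff's legal incapacity from 26 October 2004 to 22 July 2005 tolled the period for 269 days, extending the deadline to 19 January 2007.
The written tolling agreement starting 21 July 2007 came too late — the period had run on 19 January 2007 — and so does not extend the deadline.
The other events in the timeline have no effect on the limitation period under the stated rules.

19 January 2007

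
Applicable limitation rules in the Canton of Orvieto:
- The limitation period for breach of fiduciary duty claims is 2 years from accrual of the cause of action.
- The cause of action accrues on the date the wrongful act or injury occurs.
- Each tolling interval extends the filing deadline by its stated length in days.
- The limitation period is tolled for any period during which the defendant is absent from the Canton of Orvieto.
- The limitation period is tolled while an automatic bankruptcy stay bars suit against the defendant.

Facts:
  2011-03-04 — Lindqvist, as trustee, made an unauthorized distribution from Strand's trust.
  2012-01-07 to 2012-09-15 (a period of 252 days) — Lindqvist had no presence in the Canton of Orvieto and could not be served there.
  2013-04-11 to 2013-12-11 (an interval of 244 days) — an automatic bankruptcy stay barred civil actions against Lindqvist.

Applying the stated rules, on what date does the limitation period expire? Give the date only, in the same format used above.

The cause of action accrued on 2011-03-04, the date of the act.
2 years from 2011-03-04 is 2013-03-04.
The period was tolled for 252 days by the defendant's absence from the jurisdiction (2012-01-07 to 2012-09-15), pushing the deadline to 2013-11-11.
The period was tolled for 244 days by the automatic bankruptcy stay (2013-04-11 to 2013-12-11), pushing the deadline to 2014-07-13.

2014-07-13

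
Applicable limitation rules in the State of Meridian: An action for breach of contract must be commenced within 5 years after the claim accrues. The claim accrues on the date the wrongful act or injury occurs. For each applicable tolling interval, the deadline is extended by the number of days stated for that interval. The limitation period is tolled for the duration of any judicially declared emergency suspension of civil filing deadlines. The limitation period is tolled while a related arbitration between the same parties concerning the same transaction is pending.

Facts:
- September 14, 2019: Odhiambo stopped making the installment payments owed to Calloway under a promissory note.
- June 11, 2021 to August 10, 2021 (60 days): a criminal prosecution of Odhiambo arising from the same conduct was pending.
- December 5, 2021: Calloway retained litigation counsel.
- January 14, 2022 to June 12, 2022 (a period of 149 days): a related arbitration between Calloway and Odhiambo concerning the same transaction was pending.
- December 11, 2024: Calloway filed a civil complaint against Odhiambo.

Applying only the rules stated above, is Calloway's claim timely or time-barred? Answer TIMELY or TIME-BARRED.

TIMELY

The claim accrued on September 14, 2019, the date of the act.
Adding the 5 years base period to September 14, 2019 gives a deadline of September 14, 2024, before any tolling.
The pending related arbitration from January 14, 2022 to June 12, 2022 tolled the period for 149 days, extending the deadline to February 10, 2025.
No stated provision tolls the period for a criminal prosecution, so the interval from June 11, 2021 to August 10, 2021 has no effect on the deadline.
Nothing else in the chronology tolls or restarts the period.
The December 11, 2024 filing precedes the February 10, 2025 deadline; the claim is timely.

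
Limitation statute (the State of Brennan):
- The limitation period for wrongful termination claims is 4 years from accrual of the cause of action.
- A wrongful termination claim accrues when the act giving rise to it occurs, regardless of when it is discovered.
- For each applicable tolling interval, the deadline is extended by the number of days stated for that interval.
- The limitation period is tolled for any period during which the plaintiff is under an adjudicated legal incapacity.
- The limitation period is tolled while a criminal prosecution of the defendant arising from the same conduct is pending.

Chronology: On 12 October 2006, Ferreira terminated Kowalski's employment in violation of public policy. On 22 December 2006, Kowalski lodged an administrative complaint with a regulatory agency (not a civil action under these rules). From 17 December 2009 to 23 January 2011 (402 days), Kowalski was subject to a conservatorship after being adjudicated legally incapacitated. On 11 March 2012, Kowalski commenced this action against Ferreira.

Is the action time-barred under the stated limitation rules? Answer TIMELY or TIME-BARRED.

TIME-BARRED

The claim accrued on 12 October 2006, when the wrongful act occurred.
4 years from 12 October 2006 is 12 October 2010.
Because the plaintiff's legal incapacity ran from 17 December 2009 to 23 January 2011, the deadline is extended by 402 days to 18 November 2011.
The other events in the timeline have no effect on the limitation period under the stated rules.
Kowalski filed on 11 March 2012, after the 18 November 2011 deadline, so the action is time-barred.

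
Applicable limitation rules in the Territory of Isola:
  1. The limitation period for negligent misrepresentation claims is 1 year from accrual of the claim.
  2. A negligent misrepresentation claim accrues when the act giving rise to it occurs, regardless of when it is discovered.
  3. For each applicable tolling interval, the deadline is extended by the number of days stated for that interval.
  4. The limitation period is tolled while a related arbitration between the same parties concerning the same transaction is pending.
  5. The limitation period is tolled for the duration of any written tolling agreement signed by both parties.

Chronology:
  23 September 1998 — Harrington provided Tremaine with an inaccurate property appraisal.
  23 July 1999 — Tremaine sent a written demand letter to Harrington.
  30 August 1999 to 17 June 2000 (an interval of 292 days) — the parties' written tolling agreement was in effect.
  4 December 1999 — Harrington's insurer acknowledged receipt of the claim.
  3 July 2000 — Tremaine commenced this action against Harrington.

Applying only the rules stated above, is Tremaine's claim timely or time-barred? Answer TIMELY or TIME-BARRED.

The claim accrued on 23 September 1998, when the wrongful act occurred.
Adding the 1 year base period to 23 September 1998 gives a deadline of 23 September 1999, before any tolling.
Because the written tolling agreement ran from 30 August 1999 to 17 June 2000, the deadline is extended by 292 days to 11 July 2000.
Nothing else in the chronology tolls or restarts the period.
The 3 July 2000 filing precedes the 11 July 2000 deadline; the claim is timely.

TIMELY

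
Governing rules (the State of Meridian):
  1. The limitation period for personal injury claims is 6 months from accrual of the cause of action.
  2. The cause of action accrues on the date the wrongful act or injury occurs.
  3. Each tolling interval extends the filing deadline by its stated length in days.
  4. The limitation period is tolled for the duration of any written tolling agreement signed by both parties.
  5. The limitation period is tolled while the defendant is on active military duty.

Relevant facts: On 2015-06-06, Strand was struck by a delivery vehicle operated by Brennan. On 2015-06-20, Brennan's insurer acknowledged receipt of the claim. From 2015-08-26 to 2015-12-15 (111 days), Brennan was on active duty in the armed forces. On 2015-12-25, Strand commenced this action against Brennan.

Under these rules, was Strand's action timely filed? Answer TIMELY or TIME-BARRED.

TIMELY

The limitation period began to run on 2015-06-06.
6 months from 2015-06-06 is 2015-12-06.
Because the defendant's active military service ran from 2015-08-26 to 2015-12-15, the deadline is extended by 111 days to 2016-03-26.
Nothing else in the chronology tolls or restarts the period.
Strand filed on 2015-12-25, before the 2016-03-26 deadline, so the action is timely.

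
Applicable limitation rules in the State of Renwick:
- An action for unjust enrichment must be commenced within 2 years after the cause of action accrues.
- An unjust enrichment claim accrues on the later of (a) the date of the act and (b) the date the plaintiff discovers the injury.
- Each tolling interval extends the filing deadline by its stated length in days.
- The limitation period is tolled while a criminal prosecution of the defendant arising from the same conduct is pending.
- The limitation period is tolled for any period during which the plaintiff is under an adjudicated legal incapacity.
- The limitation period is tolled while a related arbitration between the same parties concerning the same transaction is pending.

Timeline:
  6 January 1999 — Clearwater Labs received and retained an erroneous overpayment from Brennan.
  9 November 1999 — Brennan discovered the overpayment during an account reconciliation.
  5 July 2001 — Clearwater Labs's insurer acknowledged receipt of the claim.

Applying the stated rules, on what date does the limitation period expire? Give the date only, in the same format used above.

9 November 2001

Because discovery on 9 November 1999 post-dates the 6 January 1999 act, accrual under the later-of rule falls on 9 November 1999.
Adding the 2 years base period to 9 November 1999 gives a deadline of 9 November 2001, before any tolling.
None of the other events listed affects the running of the period under the stated rules.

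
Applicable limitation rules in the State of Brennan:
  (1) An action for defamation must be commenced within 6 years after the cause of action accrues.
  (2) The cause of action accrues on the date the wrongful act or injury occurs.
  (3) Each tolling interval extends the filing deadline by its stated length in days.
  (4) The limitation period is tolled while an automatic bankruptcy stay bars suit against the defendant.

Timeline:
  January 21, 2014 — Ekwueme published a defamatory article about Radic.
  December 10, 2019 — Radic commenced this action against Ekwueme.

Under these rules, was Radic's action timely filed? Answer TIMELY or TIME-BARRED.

The cause of action accrued on January 21, 2014, the date of the act.
Adding the 6 years base period to January 21, 2014 gives a deadline of January 21, 2020, before any tolling.
Radic filed on December 10, 2019, before the January 21, 2020 deadline, so the action is timely.

TIMELY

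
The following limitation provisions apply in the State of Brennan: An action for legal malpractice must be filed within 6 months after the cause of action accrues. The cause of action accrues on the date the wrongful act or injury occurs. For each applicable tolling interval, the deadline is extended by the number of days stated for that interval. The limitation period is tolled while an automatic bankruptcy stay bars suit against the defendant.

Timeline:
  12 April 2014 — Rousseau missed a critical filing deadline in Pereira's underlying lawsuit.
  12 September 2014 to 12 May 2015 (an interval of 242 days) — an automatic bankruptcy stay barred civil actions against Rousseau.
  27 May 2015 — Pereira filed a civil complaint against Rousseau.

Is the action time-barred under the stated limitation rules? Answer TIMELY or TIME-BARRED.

The limitation period began to run on 12 April 2014.
The untolled deadline — 6 months after 12 April 2014 — is 12 October 2014.
The automatic bankruptcy stay from 12 September 2014 to 12 May 2015 tolled the period for 242 days, extending the deadline to 11 June 2015.
Pereira filed on 27 May 2015, before the 11 June 2015 deadline, so the action is timely.

TIMELY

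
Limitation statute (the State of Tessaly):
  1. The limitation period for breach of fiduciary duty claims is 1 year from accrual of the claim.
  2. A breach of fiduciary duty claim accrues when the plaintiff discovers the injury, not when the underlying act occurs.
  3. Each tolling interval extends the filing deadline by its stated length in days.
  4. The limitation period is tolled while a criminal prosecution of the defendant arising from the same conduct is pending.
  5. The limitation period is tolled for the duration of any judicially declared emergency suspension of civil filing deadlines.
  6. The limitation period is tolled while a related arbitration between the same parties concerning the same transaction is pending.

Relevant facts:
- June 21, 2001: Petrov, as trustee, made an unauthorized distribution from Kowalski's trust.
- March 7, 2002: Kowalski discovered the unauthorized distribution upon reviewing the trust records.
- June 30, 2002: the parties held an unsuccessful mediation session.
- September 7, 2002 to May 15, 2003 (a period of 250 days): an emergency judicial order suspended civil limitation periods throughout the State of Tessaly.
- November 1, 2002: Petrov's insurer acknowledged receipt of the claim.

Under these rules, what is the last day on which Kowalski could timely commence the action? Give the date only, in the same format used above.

The claim did not accrue until Kowalski discovered the injury on March 7, 2002; the June 21, 2001 act date does not start the clock under the stated rule.
Adding the 1 year base period to March 7, 2002 gives a deadline of March 7, 2003, before any tolling.
The period was tolled for 250 days by the emergency suspension of filing deadlines (September 7, 2002 to May 15, 2003), pushing the deadline to November 12, 2003.
None of the other events listed affects the running of the period under the stated rules.

November 12, 2003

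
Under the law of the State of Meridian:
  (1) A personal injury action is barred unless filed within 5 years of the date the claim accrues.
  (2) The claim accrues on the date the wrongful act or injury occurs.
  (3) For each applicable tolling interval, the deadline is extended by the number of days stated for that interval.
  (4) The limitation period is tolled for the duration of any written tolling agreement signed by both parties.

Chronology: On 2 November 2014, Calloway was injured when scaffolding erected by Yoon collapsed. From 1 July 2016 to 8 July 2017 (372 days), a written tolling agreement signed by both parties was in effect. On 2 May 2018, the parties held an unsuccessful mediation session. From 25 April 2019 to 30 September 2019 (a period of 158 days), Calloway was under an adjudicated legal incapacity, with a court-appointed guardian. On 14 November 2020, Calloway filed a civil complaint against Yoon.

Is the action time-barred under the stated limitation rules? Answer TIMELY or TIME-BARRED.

The claim accrued on 2 November 2014, when the wrongful act occurred.
5 years from 2 November 2014 is 2 November 2019.
The period was tolled for 372 days by the written tolling agreement (1 July 2016 to 8 July 2017), pushing the deadline to 8 November 2020.
Although the plaintiff's incapacity ran from 25 April 2019 to 30 September 2019, the stated rules do not make that a tolling event, so it is disregarded.
None of the other events listed affects the running of the period under the stated rules.
Filing on 14 November 2020 missed the 8 November 2020 deadline — the action is time-barred.

TIME-BARRED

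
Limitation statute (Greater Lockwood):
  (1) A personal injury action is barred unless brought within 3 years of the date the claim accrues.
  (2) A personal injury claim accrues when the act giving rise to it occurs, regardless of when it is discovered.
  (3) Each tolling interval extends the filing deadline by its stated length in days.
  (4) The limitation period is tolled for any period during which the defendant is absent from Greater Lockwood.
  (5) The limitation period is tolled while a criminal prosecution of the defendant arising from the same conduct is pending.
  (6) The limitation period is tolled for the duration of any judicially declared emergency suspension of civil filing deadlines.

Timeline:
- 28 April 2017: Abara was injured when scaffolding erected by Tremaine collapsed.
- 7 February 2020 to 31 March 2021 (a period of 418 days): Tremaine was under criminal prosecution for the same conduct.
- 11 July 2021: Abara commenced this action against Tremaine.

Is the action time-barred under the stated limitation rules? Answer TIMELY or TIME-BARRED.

The claim accrued on 28 April 2017, the date of the act.
The untolled deadline — 3 years after 28 April 2017 — is 28 April 2020.
The period was tolled for 418 days by the pending criminal prosecution (7 February 2020 to 31 March 2021), pushing the deadline to 20 June 2021.
The 11 July 2021 filing falls after the 20 June 2021 deadline; the claim is time-barred.

TIME-BARRED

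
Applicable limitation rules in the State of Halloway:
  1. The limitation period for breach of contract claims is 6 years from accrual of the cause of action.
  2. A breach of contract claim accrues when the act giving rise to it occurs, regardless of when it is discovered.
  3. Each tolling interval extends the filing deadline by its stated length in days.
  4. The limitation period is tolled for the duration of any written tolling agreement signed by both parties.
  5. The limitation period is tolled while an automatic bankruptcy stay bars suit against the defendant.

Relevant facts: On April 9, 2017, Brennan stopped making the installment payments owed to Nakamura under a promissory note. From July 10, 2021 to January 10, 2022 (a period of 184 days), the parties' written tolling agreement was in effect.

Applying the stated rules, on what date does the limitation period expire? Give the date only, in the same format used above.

October 10, 2023

The limitation period began to run on April 9, 2017.
6 years from April 9, 2017 is April 9, 2023.
Because the written tolling agreement ran from July 10, 2021 to January 10, 2022, the deadline is extended by 184 days to October 10, 2023.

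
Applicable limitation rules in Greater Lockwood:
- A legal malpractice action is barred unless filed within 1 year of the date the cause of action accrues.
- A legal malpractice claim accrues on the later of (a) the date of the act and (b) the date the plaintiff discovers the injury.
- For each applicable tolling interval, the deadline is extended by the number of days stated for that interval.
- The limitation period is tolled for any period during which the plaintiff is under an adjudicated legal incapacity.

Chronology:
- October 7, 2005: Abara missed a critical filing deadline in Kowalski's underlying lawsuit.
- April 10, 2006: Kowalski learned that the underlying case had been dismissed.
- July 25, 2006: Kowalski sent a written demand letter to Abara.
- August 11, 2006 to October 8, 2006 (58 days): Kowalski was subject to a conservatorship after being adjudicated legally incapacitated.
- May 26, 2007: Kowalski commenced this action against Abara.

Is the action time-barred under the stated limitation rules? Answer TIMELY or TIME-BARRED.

The claim accrued on April 10, 2006 — the later of the October 7, 2005 act and the April 10, 2006 discovery.
The untolled deadline — 1 year after April 10, 2006 — is April 10, 2007.
The period was tolled for 58 days by the plaintiff's legal incapacity (August 11, 2006 to October 8, 2006), pushing the deadline to June 7, 2007.
Nothing else in the chronology tolls or restarts the period.
Filing on May 26, 2007 beat the June 7, 2007 deadline — the action is timely.

TIMELY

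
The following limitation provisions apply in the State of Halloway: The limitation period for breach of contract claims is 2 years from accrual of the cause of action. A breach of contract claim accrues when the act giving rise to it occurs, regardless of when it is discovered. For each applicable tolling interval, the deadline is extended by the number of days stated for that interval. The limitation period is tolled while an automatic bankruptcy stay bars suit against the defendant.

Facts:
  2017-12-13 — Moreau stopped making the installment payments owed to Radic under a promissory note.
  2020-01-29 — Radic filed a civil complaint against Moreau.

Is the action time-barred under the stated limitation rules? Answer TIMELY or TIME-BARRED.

The cause of action accrued on 2017-12-13, the date of the act.
2 years from 2017-12-13 is 2019-12-13.
Filing on 2020-01-29 missed the 2019-12-13 deadline — the action is time-barred.

TIME-BARRED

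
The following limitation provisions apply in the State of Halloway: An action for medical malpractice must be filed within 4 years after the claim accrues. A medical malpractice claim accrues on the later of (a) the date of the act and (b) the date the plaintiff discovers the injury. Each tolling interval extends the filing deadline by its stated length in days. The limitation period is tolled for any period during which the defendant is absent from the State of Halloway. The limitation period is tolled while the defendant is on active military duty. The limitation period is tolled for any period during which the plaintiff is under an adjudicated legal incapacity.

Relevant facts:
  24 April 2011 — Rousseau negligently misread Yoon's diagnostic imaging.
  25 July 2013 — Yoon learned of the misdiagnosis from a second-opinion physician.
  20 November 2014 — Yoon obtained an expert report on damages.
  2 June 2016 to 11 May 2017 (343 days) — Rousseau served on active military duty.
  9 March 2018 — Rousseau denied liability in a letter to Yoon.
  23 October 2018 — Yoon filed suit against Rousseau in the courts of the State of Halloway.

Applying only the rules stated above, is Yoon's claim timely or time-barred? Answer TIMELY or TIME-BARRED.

Taking the later of the act (24 April 2011) and discovery (25 July 2013), the claim accrued on 25 July 2013.
4 years from 25 July 2013 is 25 July 2017.
The period was tolled for 343 days by the defendant's active military service (2 June 2016 to 11 May 2017), pushing the deadline to 3 July 2018.
None of the other events listed affects the running of the period under the stated rules.
Yoon filed on 23 October 2018, after the 3 July 2018 deadline, so the action is time-barred.

TIME-BARRED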